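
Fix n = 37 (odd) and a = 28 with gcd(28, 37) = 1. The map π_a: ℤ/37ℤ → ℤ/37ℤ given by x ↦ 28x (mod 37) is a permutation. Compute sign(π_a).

Orbit of 28 under x↦28x: [28, 7, 11, 12, 3, 10, 21]… (length divides ord_37(28)).
Cycle lengths of π_28 on ℤ/37ℤ: [18, 18, 1]; 3 cycles in total.
37 − 3 = 34 transpositions; sign(π) = (−1)^34 = +1.
Via Zolotarev, sign(π_{28}) = (28|37) = +1.

+1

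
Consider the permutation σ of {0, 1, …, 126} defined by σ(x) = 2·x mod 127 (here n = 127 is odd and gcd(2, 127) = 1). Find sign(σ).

+1

Orbit of 2 under x↦2x: [2, 4, 8, 16, 32, 64, 1]… (length divides ord_127(2)).
Cycle type of π: 7×18 + 1; total 19 cycles.
19 cycles on 127: each ℓ→(−1)^(ℓ−1), product (−1)^108 = +1.
Via Zolotarev, sign(π_{2}) = (2|127) = +1.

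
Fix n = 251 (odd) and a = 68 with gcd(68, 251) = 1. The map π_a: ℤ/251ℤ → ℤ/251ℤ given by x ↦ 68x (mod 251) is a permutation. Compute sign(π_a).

+1

Orbit of 153 under x↦68x: [153, 113, 154, 181, 9, 110, 201]… (length divides ord_251(68)).
The orbit structure of x ↦ 68x mod 251: 3 orbits of sizes [125, 125, 1].
With 3 cycles on 251 points, sign = (−1)^{251−3} = +1.
(68|251)_J = +1 (Zolotarev's lemma cross-check).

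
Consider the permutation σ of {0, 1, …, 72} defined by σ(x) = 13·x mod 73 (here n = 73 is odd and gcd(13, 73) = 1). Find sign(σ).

-1

Orbit of 63 under x↦13x: [63, 16, 62, 3, 39, 69, 21]… (length divides ord_73(13)).
Decompose π into cycles: lengths [72, 1] (2 cycles, including the fixed point 0).
With 2 cycles on 73 points, sign = (−1)^{73−2} = -1.
The Jacobi symbol (13|73) = -1 (Zolotarev) agrees.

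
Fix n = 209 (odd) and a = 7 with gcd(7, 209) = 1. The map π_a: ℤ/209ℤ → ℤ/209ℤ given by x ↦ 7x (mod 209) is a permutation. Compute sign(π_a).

-1

Orbit of 191 under x↦7x: [191, 83, 163, 96, 45, 106, 115]… (length divides ord_209(7)).
Decompose π into cycles: lengths [30, 30, 30, 30, 30, 30, 10, 3, 3, 3, 3, 3, 3, 1] (14 cycles, including the fixed point 0).
With 14 cycles on 209 points, sign = (−1)^{209−14} = -1.
(7|209)_J = -1 (Zolotarev's lemma cross-check).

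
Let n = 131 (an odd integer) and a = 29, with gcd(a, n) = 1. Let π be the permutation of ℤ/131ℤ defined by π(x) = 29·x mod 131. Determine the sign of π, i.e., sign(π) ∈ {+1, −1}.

-1

Start at x=33: 33 → 40 → 112 → 104 → 3 → 87 → 34 → … (one orbit).
π_29 has 2 disjoint cycles with lengths [130, 1] on {0,…,130}.
sign(π) = (−1)^{n − #cycles} = (−1)^{131−2} = (−1)^129 = -1.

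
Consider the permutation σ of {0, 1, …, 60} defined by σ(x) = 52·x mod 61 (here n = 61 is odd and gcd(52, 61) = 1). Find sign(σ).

+1

Trace 34: π^k(34) = [34, 60, 9, 41, 58, 27, 1] for k=0..6.
Cycle type of π: 10×6 + 1; total 7 cycles.
sign(π) = (−1)^{n − #cycles} = (−1)^{61−7} = (−1)^54 = +1.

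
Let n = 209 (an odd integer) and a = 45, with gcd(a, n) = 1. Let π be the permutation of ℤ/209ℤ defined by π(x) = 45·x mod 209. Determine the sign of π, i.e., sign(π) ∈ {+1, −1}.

Start at x=45: 45 → 144 → 1 → 45 (one orbit).
Cycle type of π: 3×66 + 1×11; total 77 cycles.
209 − 77 = 132 transpositions; sign(π) = (−1)^132 = +1.

+1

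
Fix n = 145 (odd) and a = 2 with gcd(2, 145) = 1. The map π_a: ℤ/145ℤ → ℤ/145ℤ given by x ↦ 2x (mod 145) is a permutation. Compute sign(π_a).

+1

Trace 64: π^k(64) = [64, 128, 111, 77, 9, 18, 36] for k=0..6.
Cycle type of π: 28×5 + 4 + 1; total 7 cycles.
Σ(ℓ_i−1) = 145−7 = 138; sign = (−1)^138 = +1.
The Jacobi symbol (2|145) = +1 (Zolotarev) agrees.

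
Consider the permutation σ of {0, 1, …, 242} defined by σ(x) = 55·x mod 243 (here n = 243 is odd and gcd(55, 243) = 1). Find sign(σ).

+1

Orbit of 190 under x↦55x: [190, 1, 55, 109, 163, 217, 28]… (length divides ord_243(55)).
π_55 has 63 disjoint cycles with lengths [9, 9, 9, 9, 9, 9, 9, 9, 9, 9, 9, 9, 9, 9, 9, 9, 9, 9, 3, 3, 3, 3, 3, 3, 3, 3, 3, 3, 3, 3, 3, 3, 3, 3, 3, 3, 1, 1, 1, 1, 1, 1, 1, 1, 1, 1, 1, 1, 1, 1, 1, 1, 1, 1, 1, 1, 1, 1, 1, 1, 1, 1, 1] on {0,…,242}.
63 cycles on 243: each ℓ→(−1)^(ℓ−1), product (−1)^180 = +1.
(55|243)_J = +1 (Zolotarev's lemma cross-check).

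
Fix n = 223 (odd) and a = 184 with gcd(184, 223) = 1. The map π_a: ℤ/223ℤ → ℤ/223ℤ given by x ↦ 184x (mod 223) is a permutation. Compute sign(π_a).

-1

Orbit of 184 under x↦184x: [184, 183, 222, 39, 40, 1]… (length divides ord_223(184)).
π_184 has 38 disjoint cycles with lengths [6, 6, 6, 6, 6, 6, 6, 6, 6, 6, 6, 6, 6, 6, 6, 6, 6, 6, 6, 6, 6, 6, 6, 6, 6, 6, 6, 6, 6, 6, 6, 6, 6, 6, 6, 6, 6, 1] on {0,…,222}.
38 cycles on 223: each ℓ→(−1)^(ℓ−1), product (−1)^185 = -1.
(184|223)_J = -1 (Zolotarev's lemma cross-check).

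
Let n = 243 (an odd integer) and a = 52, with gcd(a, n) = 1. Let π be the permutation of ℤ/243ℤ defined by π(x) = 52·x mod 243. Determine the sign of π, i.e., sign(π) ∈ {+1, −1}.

Start at x=190: 190 → 160 → 58 → 100 → 97 → 184 → 91 → … (one orbit).
The orbit structure of x ↦ 52x mod 243: 11 orbits of sizes [81, 81, 27, 27, 9, 9, 3, 3, 1, 1, 1].
243 − 11 = 232 transpositions; sign(π) = (−1)^232 = +1.
Check: (52/243) = +1 by Zolotarev.

+1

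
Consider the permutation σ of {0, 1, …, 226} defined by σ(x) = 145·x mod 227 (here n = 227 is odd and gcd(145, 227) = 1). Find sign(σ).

Orbit of 37 under x↦145x: [37, 144, 223, 101, 117, 167, 153]… (length divides ord_227(145)).
2 cycles of lengths [226, 1].
Σ(ℓ_i−1) = 227−2 = 225; sign = (−1)^225 = -1.
(145|227)_J = -1 (Zolotarev's lemma cross-check).

-1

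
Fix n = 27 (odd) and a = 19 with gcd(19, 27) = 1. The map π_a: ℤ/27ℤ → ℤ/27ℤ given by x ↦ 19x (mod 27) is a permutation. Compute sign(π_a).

Orbit of 19 under x↦19x: [19, 10, 1]… (length divides ord_27(19)).
The orbit structure of x ↦ 19x mod 27: 15 orbits of sizes [3, 3, 3, 3, 3, 3, 1, 1, 1, 1, 1, 1, 1, 1, 1].
sign(π) = (−1)^{n − #cycles} = (−1)^{27−15} = (−1)^12 = +1.
Check: (19/27) = +1 by Zolotarev.

+1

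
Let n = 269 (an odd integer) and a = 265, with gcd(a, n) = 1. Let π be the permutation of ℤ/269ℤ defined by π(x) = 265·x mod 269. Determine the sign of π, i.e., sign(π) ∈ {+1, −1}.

+1

Trace 118: π^k(118) = [118, 66, 5, 249, 80, 218, 204] for k=0..6.
The orbit structure of x ↦ 265x mod 269: 5 orbits of sizes [67, 67, 67, 67, 1].
Σ(ℓ_i−1) = 269−5 = 264; sign = (−1)^264 = +1.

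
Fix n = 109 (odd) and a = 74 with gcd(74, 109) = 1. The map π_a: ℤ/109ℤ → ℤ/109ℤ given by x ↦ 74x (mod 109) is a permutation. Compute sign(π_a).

+1

Orbit of 22 under x↦74x: [22, 102, 27, 36, 48, 64, 49]… (length divides ord_109(74)).
Cycle type of π: 54×2 + 1; total 3 cycles.
3 cycles on 109: each ℓ→(−1)^(ℓ−1), product (−1)^106 = +1.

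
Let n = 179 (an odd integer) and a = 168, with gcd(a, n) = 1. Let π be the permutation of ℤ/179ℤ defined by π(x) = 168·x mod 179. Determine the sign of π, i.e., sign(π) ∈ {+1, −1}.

+1

Start at x=151: 151 → 129 → 13 → 36 → 141 → 60 → 56 → … (one orbit).
Decompose π into cycles: lengths [89, 89, 1] (3 cycles, including the fixed point 0).
n − c = 179 − 3 = 176; sign = (−1)^176 = +1.
Check: (168/179) = +1 by Zolotarev.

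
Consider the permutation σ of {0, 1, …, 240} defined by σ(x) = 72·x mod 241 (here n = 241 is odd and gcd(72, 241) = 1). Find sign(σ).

+1

Start at x=18: 18 → 91 → 45 → 107 → 233 → 147 → 221 → … (one orbit).
Cycle type of π: 120×2 + 1; total 3 cycles.
With 3 cycles on 241 points, sign = (−1)^{241−3} = +1.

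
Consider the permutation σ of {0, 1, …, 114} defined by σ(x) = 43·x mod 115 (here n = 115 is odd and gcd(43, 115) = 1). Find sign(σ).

+1

Trace 96: π^k(96) = [96, 103, 59, 7, 71, 63, 64] for k=0..6.
π_43 has 5 disjoint cycles with lengths [44, 44, 22, 4, 1] on {0,…,114}.
With 5 cycles on 115 points, sign = (−1)^{115−5} = +1.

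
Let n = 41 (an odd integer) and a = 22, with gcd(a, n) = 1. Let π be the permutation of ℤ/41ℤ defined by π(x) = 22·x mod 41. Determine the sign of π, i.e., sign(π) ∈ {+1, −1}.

Trace 14: π^k(14) = [14, 21, 11, 37, 35, 32, 7] for k=0..6.
The orbit structure of x ↦ 22x mod 41: 2 orbits of sizes [40, 1].
Σ(ℓ_i−1) = 41−2 = 39; sign = (−1)^39 = -1.
Check: (22/41) = -1 by Zolotarev.

-1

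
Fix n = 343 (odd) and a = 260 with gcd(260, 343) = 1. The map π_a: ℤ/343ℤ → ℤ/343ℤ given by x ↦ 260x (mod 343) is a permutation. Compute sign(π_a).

+1

Trace 64: π^k(64) = [64, 176, 141, 302, 316, 183, 246] for k=0..6.
The orbit structure of x ↦ 260x mod 343: 19 orbits of sizes [49, 49, 49, 49, 49, 49, 7, 7, 7, 7, 7, 7, 1, 1, 1, 1, 1, 1, 1].
sign(π) = (−1)^{n − #cycles} = (−1)^{343−19} = (−1)^324 = +1.
Via Zolotarev, sign(π_{260}) = (260|343) = +1.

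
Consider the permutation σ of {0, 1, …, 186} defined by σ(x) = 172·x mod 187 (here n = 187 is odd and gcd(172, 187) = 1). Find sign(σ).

Orbit of 103 under x↦172x: [103, 138, 174, 8, 67, 117, 115]… (length divides ord_187(172)).
Cycle type of π: 40×4 + 10 + 8×2 + 1; total 8 cycles.
With 8 cycles on 187 points, sign = (−1)^{187−8} = -1.
The Jacobi symbol (172|187) = -1 (Zolotarev) agrees.

-1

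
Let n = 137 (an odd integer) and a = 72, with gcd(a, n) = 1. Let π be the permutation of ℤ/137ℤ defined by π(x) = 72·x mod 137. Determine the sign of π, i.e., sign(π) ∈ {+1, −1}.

+1

Start at x=123: 123 → 88 → 34 → 119 → 74 → 122 → 16 → … (one orbit).
Cycle lengths of π_72 on ℤ/137ℤ: [17, 17, 17, 17, 17, 17, 17, 17, 1]; 9 cycles in total.
n − c = 137 − 9 = 128; sign = (−1)^128 = +1.
The Jacobi symbol (72|137) = +1 (Zolotarev) agrees.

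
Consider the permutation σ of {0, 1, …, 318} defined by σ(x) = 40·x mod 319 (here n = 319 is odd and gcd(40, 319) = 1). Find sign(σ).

Start at x=164: 164 → 180 → 182 → 262 → 272 → 34 → 84 → … (one orbit).
5 cycles of lengths [140, 140, 28, 10, 1].
With 5 cycles on 319 points, sign = (−1)^{319−5} = +1.

+1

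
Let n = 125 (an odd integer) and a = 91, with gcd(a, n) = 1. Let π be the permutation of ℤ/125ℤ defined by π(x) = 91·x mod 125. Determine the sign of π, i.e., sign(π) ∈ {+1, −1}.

+1

Orbit of 96 under x↦91x: [96, 111, 101, 66, 6, 46, 61]… (length divides ord_125(91)).
π_91 has 13 disjoint cycles with lengths [25, 25, 25, 25, 5, 5, 5, 5, 1, 1, 1, 1, 1] on {0,…,124}.
Σ(ℓ_i−1) = 125−13 = 112; sign = (−1)^112 = +1.
(91|125)_J = +1 (Zolotarev's lemma cross-check).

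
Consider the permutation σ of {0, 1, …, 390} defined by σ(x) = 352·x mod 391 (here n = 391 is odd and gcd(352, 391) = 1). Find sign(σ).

Orbit of 208 under x↦352x: [208, 99, 49, 44, 239, 63, 280]… (length divides ord_391(352)).
5 cycles of lengths [176, 176, 22, 16, 1].
n − c = 391 − 5 = 386; sign = (−1)^386 = +1.
Check: (352/391) = +1 by Zolotarev.

+1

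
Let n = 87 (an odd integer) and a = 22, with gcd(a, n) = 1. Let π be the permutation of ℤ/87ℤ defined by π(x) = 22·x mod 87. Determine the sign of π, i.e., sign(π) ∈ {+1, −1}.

+1

Orbit of 1 under x↦22x: [1, 22, 49, 34, 52, 13, 25]… (length divides ord_87(22)).
Decompose π into cycles: lengths [14, 14, 14, 14, 14, 14, 1, 1, 1] (9 cycles, including the fixed point 0).
87 − 9 = 78 transpositions; sign(π) = (−1)^78 = +1.
Zolotarev: (22|87) = +1, matching the cycle-count sign.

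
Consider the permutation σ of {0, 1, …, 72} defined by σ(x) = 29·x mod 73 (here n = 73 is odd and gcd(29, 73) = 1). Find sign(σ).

-1

Start at x=63: 63 → 2 → 58 → 3 → 14 → 41 → 21 → … (one orbit).
2 cycles of lengths [72, 1].
sign(π) = (−1)^{n − #cycles} = (−1)^{73−2} = (−1)^71 = -1.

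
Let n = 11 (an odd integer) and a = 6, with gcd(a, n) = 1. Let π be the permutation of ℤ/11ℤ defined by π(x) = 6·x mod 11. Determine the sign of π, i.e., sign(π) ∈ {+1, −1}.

Start at x=6: 6 → 3 → 7 → 9 → 10 → 5 → 8 → … (one orbit).
Decompose π into cycles: lengths [10, 1] (2 cycles, including the fixed point 0).
11 − 2 = 9 transpositions; sign(π) = (−1)^9 = -1.
Zolotarev: (6|11) = -1, matching the cycle-count sign.

-1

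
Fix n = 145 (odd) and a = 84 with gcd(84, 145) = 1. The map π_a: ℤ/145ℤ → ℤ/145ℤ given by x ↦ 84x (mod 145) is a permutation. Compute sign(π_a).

-1

Start at x=81: 81 → 134 → 91 → 104 → 36 → 124 → 121 → … (one orbit).
8 cycles of lengths [28, 28, 28, 28, 28, 2, 2, 1].
Σ(ℓ_i−1) = 145−8 = 137; sign = (−1)^137 = -1.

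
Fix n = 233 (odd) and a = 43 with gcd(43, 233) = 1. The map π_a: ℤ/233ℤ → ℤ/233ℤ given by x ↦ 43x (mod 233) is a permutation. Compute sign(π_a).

Orbit of 139 under x↦43x: [139, 152, 12, 50, 53, 182, 137]… (length divides ord_233(43)).
The orbit structure of x ↦ 43x mod 233: 2 orbits of sizes [232, 1].
Σ(ℓ_i−1) = 233−2 = 231; sign = (−1)^231 = -1.
(43|233)_J = -1 (Zolotarev's lemma cross-check).

-1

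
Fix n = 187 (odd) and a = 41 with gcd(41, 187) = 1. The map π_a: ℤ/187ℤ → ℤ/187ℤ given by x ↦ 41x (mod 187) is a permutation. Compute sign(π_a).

+1

Start at x=41: 41 → 185 → 105 → 4 → 164 → 179 → 46 → … (one orbit).
Cycle lengths of π_41 on ℤ/187ℤ: [80, 80, 16, 10, 1]; 5 cycles in total.
sign(π) = (−1)^{n − #cycles} = (−1)^{187−5} = (−1)^182 = +1.
Check: (41/187) = +1 by Zolotarev.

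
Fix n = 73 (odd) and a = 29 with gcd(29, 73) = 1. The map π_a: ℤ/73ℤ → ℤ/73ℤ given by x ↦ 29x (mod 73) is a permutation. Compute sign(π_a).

Start at x=1: 1 → 29 → 38 → 7 → 57 → 47 → 49 → … (one orbit).
2 cycles of lengths [72, 1].
sign(π) = (−1)^{n − #cycles} = (−1)^{73−2} = (−1)^71 = -1.
Via Zolotarev, sign(π_{29}) = (29|73) = -1.

-1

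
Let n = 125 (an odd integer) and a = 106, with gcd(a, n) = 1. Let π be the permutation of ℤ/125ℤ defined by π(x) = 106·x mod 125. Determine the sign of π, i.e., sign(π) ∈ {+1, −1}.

Start at x=26: 26 → 6 → 11 → 41 → 96 → 51 → 31 → … (one orbit).
13 cycles of lengths [25, 25, 25, 25, 5, 5, 5, 5, 1, 1, 1, 1, 1].
With 13 cycles on 125 points, sign = (−1)^{125−13} = +1.
Zolotarev: (106|125) = +1, matching the cycle-count sign.

+1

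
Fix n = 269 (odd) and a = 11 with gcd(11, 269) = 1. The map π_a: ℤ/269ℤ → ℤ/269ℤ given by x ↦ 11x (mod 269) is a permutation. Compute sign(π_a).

Start at x=208: 208 → 136 → 151 → 47 → 248 → 38 → 149 → … (one orbit).
Cycle type of π: 134×2 + 1; total 3 cycles.
With 3 cycles on 269 points, sign = (−1)^{269−3} = +1.
Via Zolotarev, sign(π_{11}) = (11|269) = +1.

+1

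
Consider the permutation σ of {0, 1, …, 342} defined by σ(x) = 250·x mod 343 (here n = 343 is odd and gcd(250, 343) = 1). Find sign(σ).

Orbit of 327 under x↦250x: [327, 116, 188, 9, 192, 323, 145]… (length divides ord_343(250)).
4 cycles of lengths [294, 42, 6, 1].
With 4 cycles on 343 points, sign = (−1)^{343−4} = -1.

-1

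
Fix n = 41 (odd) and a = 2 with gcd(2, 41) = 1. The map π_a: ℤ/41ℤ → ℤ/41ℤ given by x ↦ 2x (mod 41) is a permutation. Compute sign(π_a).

Trace 1: π^k(1) = [1, 2, 4, 8, 16, 32, 23] for k=0..6.
The orbit structure of x ↦ 2x mod 41: 3 orbits of sizes [20, 20, 1].
3 cycles on 41: each ℓ→(−1)^(ℓ−1), product (−1)^38 = +1.
The Jacobi symbol (2|41) = +1 (Zolotarev) agrees.

+1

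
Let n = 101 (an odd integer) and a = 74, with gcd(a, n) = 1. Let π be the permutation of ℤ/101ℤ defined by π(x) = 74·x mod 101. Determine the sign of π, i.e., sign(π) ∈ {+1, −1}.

Trace 83: π^k(83) = [83, 82, 8, 87, 75, 96, 34] for k=0..6.
2 cycles of lengths [100, 1].
n − c = 101 − 2 = 99; sign = (−1)^99 = -1.

-1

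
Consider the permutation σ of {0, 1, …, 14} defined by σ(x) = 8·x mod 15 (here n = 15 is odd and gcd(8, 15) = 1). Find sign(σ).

Trace 2: π^k(2) = [2, 1, 8, 4] for k=0..3.
π_8 has 5 disjoint cycles with lengths [4, 4, 4, 2, 1] on {0,…,14}.
sign(π) = (−1)^{n − #cycles} = (−1)^{15−5} = (−1)^10 = +1.
Zolotarev: (8|15) = +1, matching the cycle-count sign.

+1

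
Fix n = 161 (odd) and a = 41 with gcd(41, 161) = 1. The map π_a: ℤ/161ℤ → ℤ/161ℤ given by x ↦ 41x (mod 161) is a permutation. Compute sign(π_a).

Orbit of 1 under x↦41x: [1, 41, 71, 13, 50, 118, 8]… (length divides ord_161(41)).
12 cycles of lengths [22, 22, 22, 22, 22, 22, 11, 11, 2, 2, 2, 1].
n − c = 161 − 12 = 149; sign = (−1)^149 = -1.
Via Zolotarev, sign(π_{41}) = (41|161) = -1.

-1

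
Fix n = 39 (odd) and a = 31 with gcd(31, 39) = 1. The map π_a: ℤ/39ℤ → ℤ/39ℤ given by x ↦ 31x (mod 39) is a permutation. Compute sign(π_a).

-1

Orbit of 34 under x↦31x: [34, 1, 31, 25]… (length divides ord_39(31)).
Cycle type of π: 4×9 + 1×3; total 12 cycles.
With 12 cycles on 39 points, sign = (−1)^{39−12} = -1.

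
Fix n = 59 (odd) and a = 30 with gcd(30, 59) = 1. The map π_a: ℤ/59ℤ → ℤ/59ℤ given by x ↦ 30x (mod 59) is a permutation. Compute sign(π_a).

Orbit of 40 under x↦30x: [40, 20, 10, 5, 32, 16, 8]… (length divides ord_59(30)).
Cycle lengths of π_30 on ℤ/59ℤ: [58, 1]; 2 cycles in total.
59 − 2 = 57 transpositions; sign(π) = (−1)^57 = -1.
Zolotarev: (30|59) = -1, matching the cycle-count sign.

-1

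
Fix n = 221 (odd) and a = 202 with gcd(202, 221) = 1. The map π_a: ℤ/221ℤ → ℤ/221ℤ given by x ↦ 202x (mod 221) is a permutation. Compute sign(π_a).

-1

Start at x=140: 140 → 213 → 152 → 206 → 64 → 110 → 120 → … (one orbit).
Cycle type of π: 24×8 + 12 + 8×2 + 1; total 12 cycles.
12 cycles on 221: each ℓ→(−1)^(ℓ−1), product (−1)^209 = -1.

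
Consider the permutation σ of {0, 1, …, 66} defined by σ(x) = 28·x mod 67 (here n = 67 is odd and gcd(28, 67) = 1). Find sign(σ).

Orbit of 4 under x↦28x: [4, 45, 54, 38, 59, 44, 26]… (length divides ord_67(28)).
Cycle type of π: 66 + 1; total 2 cycles.
With 2 cycles on 67 points, sign = (−1)^{67−2} = -1.

-1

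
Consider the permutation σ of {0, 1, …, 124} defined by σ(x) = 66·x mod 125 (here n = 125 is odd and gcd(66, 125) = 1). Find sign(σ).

+1

Start at x=26: 26 → 91 → 6 → 21 → 11 → 101 → 41 → … (one orbit).
The orbit structure of x ↦ 66x mod 125: 13 orbits of sizes [25, 25, 25, 25, 5, 5, 5, 5, 1, 1, 1, 1, 1].
13 cycles on 125: each ℓ→(−1)^(ℓ−1), product (−1)^112 = +1.
Zolotarev: (66|125) = +1, matching the cycle-count sign.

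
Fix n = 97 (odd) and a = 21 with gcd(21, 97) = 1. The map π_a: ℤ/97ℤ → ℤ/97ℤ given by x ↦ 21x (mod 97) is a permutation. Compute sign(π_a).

-1

Start at x=52: 52 → 25 → 40 → 64 → 83 → 94 → 34 → … (one orbit).
Cycle lengths of π_21 on ℤ/97ℤ: [96, 1]; 2 cycles in total.
sign(π) = (−1)^{n − #cycles} = (−1)^{97−2} = (−1)^95 = -1.
Check: (21/97) = -1 by Zolotarev.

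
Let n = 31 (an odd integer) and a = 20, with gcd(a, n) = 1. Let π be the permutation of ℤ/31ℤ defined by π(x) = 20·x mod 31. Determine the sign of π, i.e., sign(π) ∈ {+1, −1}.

Trace 20: π^k(20) = [20, 28, 2, 9, 25, 4, 18] for k=0..6.
π_20 has 3 disjoint cycles with lengths [15, 15, 1] on {0,…,30}.
sign(π) = (−1)^{n − #cycles} = (−1)^{31−3} = (−1)^28 = +1.
Zolotarev: (20|31) = +1, matching the cycle-count sign.

+1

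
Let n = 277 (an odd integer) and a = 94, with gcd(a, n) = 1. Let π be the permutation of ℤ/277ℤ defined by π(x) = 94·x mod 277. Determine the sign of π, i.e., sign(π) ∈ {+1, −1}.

Trace 235: π^k(235) = [235, 207, 68, 21, 35, 243, 128] for k=0..6.
Cycle type of π: 276 + 1; total 2 cycles.
277 − 2 = 275 transpositions; sign(π) = (−1)^275 = -1.

-1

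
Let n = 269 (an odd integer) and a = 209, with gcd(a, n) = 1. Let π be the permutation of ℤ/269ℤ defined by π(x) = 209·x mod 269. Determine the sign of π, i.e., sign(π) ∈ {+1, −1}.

Orbit of 191 under x↦209x: [191, 107, 36, 261, 211, 252, 213]… (length divides ord_269(209)).
Decompose π into cycles: lengths [268, 1] (2 cycles, including the fixed point 0).
Σ(ℓ_i−1) = 269−2 = 267; sign = (−1)^267 = -1.

-1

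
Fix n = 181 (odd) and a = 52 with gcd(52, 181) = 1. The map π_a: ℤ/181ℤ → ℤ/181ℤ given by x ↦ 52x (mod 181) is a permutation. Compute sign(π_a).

Orbit of 114 under x↦52x: [114, 136, 13, 133, 38, 166, 125]… (length divides ord_181(52)).
π_52 has 3 disjoint cycles with lengths [90, 90, 1] on {0,…,180}.
3 cycles on 181: each ℓ→(−1)^(ℓ−1), product (−1)^178 = +1.

+1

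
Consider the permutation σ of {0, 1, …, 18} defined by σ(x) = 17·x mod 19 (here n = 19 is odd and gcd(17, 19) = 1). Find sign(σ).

Orbit of 6 under x↦17x: [6, 7, 5, 9, 1, 17, 4]… (length divides ord_19(17)).
Decompose π into cycles: lengths [9, 9, 1] (3 cycles, including the fixed point 0).
n − c = 19 − 3 = 16; sign = (−1)^16 = +1.
Via Zolotarev, sign(π_{17}) = (17|19) = +1.

+1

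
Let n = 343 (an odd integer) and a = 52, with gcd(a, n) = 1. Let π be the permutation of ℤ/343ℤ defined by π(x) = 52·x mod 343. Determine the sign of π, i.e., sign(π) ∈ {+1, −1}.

-1

Trace 51: π^k(51) = [51, 251, 18, 250, 309, 290, 331] for k=0..6.
4 cycles of lengths [294, 42, 6, 1].
With 4 cycles on 343 points, sign = (−1)^{343−4} = -1.
(52|343)_J = -1 (Zolotarev's lemma cross-check).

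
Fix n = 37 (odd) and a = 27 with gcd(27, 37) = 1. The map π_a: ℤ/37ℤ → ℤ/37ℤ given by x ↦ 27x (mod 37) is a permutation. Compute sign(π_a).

+1

Orbit of 36 under x↦27x: [36, 10, 11, 1, 27, 26]… (length divides ord_37(27)).
7 cycles of lengths [6, 6, 6, 6, 6, 6, 1].
With 7 cycles on 37 points, sign = (−1)^{37−7} = +1.
Via Zolotarev, sign(π_{27}) = (27|37) = +1.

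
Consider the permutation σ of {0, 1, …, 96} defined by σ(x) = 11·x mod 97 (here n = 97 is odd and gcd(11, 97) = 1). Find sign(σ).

+1

Start at x=54: 54 → 12 → 35 → 94 → 64 → 25 → 81 → … (one orbit).
The orbit structure of x ↦ 11x mod 97: 3 orbits of sizes [48, 48, 1].
97 − 3 = 94 transpositions; sign(π) = (−1)^94 = +1.
Check: (11/97) = +1 by Zolotarev.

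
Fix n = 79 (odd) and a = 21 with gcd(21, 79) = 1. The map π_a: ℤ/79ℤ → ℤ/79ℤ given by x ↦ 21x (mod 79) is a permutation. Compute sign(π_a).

+1

Start at x=22: 22 → 67 → 64 → 1 → 21 → 46 → 18 → … (one orbit).
Decompose π into cycles: lengths [13, 13, 13, 13, 13, 13, 1] (7 cycles, including the fixed point 0).
sign(π) = (−1)^{n − #cycles} = (−1)^{79−7} = (−1)^72 = +1.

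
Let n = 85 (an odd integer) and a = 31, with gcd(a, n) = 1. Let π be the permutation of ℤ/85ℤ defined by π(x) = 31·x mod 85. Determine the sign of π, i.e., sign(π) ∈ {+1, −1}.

Orbit of 21 under x↦31x: [21, 56, 36, 11, 1, 31, 26]… (length divides ord_85(31)).
Cycle type of π: 16×5 + 1×5; total 10 cycles.
With 10 cycles on 85 points, sign = (−1)^{85−10} = -1.
Via Zolotarev, sign(π_{31}) = (31|85) = -1.

-1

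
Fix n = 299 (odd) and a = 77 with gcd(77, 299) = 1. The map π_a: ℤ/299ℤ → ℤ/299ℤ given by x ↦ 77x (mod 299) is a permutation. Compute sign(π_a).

+1

Orbit of 116 under x↦77x: [116, 261, 64, 144, 25, 131, 220]… (length divides ord_299(77)).
π_77 has 21 disjoint cycles with lengths [22, 22, 22, 22, 22, 22, 22, 22, 22, 22, 22, 22, 11, 11, 2, 2, 2, 2, 2, 2, 1] on {0,…,298}.
With 21 cycles on 299 points, sign = (−1)^{299−21} = +1.
Via Zolotarev, sign(π_{77}) = (77|299) = +1.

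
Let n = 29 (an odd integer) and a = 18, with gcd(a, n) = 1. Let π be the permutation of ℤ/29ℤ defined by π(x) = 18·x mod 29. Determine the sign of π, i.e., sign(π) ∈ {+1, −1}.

Start at x=2: 2 → 7 → 10 → 6 → 21 → 1 → 18 → … (one orbit).
Decompose π into cycles: lengths [28, 1] (2 cycles, including the fixed point 0).
n − c = 29 − 2 = 27; sign = (−1)^27 = -1.
Check: (18/29) = -1 by Zolotarev.

-1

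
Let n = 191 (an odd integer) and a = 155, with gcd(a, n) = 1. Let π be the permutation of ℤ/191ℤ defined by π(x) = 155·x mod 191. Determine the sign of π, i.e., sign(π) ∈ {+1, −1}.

Trace 159: π^k(159) = [159, 6, 166, 136, 70, 154, 186] for k=0..6.
The orbit structure of x ↦ 155x mod 191: 6 orbits of sizes [38, 38, 38, 38, 38, 1].
With 6 cycles on 191 points, sign = (−1)^{191−6} = -1.
Via Zolotarev, sign(π_{155}) = (155|191) = -1.

-1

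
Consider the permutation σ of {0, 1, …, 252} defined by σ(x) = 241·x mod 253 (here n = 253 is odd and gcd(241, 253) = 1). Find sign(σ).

+1

Orbit of 188 under x↦241x: [188, 21, 1, 241, 144, 43, 243]… (length divides ord_253(241)).
Cycle lengths of π_241 on ℤ/253ℤ: [22, 22, 22, 22, 22, 22, 22, 22, 22, 22, 22, 2, 2, 2, 2, 2, 1]; 17 cycles in total.
17 cycles on 253: each ℓ→(−1)^(ℓ−1), product (−1)^236 = +1.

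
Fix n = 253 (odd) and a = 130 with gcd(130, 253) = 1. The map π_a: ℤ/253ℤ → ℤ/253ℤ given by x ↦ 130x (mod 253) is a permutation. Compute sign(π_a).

Start at x=1: 1 → 130 → 202 → 201 → 71 → 122 → 174 → … (one orbit).
π_130 has 6 disjoint cycles with lengths [110, 110, 22, 5, 5, 1] on {0,…,252}.
6 cycles on 253: each ℓ→(−1)^(ℓ−1), product (−1)^247 = -1.
Zolotarev: (130|253) = -1, matching the cycle-count sign.

-1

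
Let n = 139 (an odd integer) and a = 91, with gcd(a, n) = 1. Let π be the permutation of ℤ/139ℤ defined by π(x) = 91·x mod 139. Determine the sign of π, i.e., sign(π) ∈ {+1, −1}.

Start at x=64: 64 → 125 → 116 → 131 → 106 → 55 → 1 → … (one orbit).
Decompose π into cycles: lengths [23, 23, 23, 23, 23, 23, 1] (7 cycles, including the fixed point 0).
sign(π) = (−1)^{n − #cycles} = (−1)^{139−7} = (−1)^132 = +1.
Via Zolotarev, sign(π_{91}) = (91|139) = +1.

+1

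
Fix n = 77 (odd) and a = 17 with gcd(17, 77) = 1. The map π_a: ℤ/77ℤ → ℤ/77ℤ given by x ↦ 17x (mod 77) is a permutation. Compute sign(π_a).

+1

Orbit of 16 under x↦17x: [16, 41, 4, 68, 1, 17, 58]… (length divides ord_77(17)).
The orbit structure of x ↦ 17x mod 77: 5 orbits of sizes [30, 30, 10, 6, 1].
77 − 5 = 72 transpositions; sign(π) = (−1)^72 = +1.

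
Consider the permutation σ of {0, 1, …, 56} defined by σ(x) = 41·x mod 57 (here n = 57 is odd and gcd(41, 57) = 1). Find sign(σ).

+1

Trace 4: π^k(4) = [4, 50, 55, 32, 1, 41, 28] for k=0..6.
Cycle lengths of π_41 on ℤ/57ℤ: [18, 18, 18, 2, 1]; 5 cycles in total.
57 − 5 = 52 transpositions; sign(π) = (−1)^52 = +1.
(41|57)_J = +1 (Zolotarev's lemma cross-check).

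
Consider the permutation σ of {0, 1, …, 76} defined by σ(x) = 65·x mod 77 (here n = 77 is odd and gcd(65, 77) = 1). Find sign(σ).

-1

Start at x=65: 65 → 67 → 43 → 23 → 32 → 1 → 65 (one orbit).
Cycle type of π: 6×10 + 3×2 + 2×5 + 1; total 18 cycles.
n − c = 77 − 18 = 59; sign = (−1)^59 = -1.
Check: (65/77) = -1 by Zolotarev.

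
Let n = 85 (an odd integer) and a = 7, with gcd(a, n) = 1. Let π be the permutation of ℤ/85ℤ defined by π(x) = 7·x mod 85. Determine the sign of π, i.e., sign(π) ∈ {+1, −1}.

+1

Trace 21: π^k(21) = [21, 62, 9, 63, 16, 27, 19] for k=0..6.
The orbit structure of x ↦ 7x mod 85: 7 orbits of sizes [16, 16, 16, 16, 16, 4, 1].
n − c = 85 − 7 = 78; sign = (−1)^78 = +1.
Check: (7/85) = +1 by Zolotarev.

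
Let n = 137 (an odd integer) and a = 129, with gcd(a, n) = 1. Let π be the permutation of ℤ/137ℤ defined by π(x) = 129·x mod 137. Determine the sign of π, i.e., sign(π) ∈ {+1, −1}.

+1

Orbit of 118 under x↦129x: [118, 15, 17, 1, 129, 64, 36]… (length divides ord_137(129)).
3 cycles of lengths [68, 68, 1].
With 3 cycles on 137 points, sign = (−1)^{137−3} = +1.
The Jacobi symbol (129|137) = +1 (Zolotarev) agrees.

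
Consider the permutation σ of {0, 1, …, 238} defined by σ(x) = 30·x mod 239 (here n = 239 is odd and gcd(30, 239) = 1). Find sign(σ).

Trace 85: π^k(85) = [85, 160, 20, 122, 75, 99, 102] for k=0..6.
The orbit structure of x ↦ 30x mod 239: 3 orbits of sizes [119, 119, 1].
sign(π) = (−1)^{n − #cycles} = (−1)^{239−3} = (−1)^236 = +1.

+1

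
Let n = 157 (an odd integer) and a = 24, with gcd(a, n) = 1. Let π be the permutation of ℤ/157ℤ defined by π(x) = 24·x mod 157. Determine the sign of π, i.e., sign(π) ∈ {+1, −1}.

Trace 148: π^k(148) = [148, 98, 154, 85, 156, 133, 52] for k=0..6.
Cycle type of π: 156 + 1; total 2 cycles.
n − c = 157 − 2 = 155; sign = (−1)^155 = -1.
The Jacobi symbol (24|157) = -1 (Zolotarev) agrees.

-1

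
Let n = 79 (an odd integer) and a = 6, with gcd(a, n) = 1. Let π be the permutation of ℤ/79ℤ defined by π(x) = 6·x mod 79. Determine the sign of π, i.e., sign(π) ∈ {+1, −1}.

-1

Trace 61: π^k(61) = [61, 50, 63, 62, 56, 20, 41] for k=0..6.
Decompose π into cycles: lengths [78, 1] (2 cycles, including the fixed point 0).
n − c = 79 − 2 = 77; sign = (−1)^77 = -1.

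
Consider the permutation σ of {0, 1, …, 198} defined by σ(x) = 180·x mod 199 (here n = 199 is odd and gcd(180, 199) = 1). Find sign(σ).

Orbit of 92 under x↦180x: [92, 43, 178, 1, 180, 162, 106]… (length divides ord_199(180)).
π_180 has 23 disjoint cycles with lengths [9, 9, 9, 9, 9, 9, 9, 9, 9, 9, 9, 9, 9, 9, 9, 9, 9, 9, 9, 9, 9, 9, 1] on {0,…,198}.
23 cycles on 199: each ℓ→(−1)^(ℓ−1), product (−1)^176 = +1.

+1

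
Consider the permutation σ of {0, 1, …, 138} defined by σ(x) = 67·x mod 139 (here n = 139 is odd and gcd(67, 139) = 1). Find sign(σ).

+1

Trace 106: π^k(106) = [106, 13, 37, 116, 127, 30, 64] for k=0..6.
π_67 has 3 disjoint cycles with lengths [69, 69, 1] on {0,…,138}.
With 3 cycles on 139 points, sign = (−1)^{139−3} = +1.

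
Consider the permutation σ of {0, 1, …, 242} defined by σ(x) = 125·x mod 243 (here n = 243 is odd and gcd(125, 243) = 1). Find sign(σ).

-1

Orbit of 19 under x↦125x: [19, 188, 172, 116, 163, 206, 235]… (length divides ord_243(125)).
Cycle type of π: 54×3 + 18×3 + 6×3 + 2×4 + 1; total 14 cycles.
243 − 14 = 229 transpositions; sign(π) = (−1)^229 = -1.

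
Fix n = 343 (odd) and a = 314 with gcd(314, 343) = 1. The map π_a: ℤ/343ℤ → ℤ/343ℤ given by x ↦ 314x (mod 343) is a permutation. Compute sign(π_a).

Start at x=104: 104 → 71 → 342 → 29 → 188 → 36 → 328 → … (one orbit).
π_314 has 10 disjoint cycles with lengths [98, 98, 98, 14, 14, 14, 2, 2, 2, 1] on {0,…,342}.
sign(π) = (−1)^{n − #cycles} = (−1)^{343−10} = (−1)^333 = -1.

-1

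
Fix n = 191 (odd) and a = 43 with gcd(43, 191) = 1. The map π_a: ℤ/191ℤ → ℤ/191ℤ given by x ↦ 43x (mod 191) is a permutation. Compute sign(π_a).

Start at x=30: 30 → 144 → 80 → 2 → 86 → 69 → 102 → … (one orbit).
Decompose π into cycles: lengths [95, 95, 1] (3 cycles, including the fixed point 0).
With 3 cycles on 191 points, sign = (−1)^{191−3} = +1.

+1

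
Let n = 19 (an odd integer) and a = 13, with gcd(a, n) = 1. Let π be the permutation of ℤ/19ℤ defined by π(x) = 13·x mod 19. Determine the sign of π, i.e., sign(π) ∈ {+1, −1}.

Orbit of 18 under x↦13x: [18, 6, 2, 7, 15, 5, 8]… (length divides ord_19(13)).
π_13 has 2 disjoint cycles with lengths [18, 1] on {0,…,18}.
n − c = 19 − 2 = 17; sign = (−1)^17 = -1.

-1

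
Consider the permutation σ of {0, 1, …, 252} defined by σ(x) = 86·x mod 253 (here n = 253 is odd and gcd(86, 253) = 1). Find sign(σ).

-1

Orbit of 75 under x↦86x: [75, 125, 124, 38, 232, 218, 26]… (length divides ord_253(86)).
6 cycles of lengths [110, 110, 22, 5, 5, 1].
sign(π) = (−1)^{n − #cycles} = (−1)^{253−6} = (−1)^247 = -1.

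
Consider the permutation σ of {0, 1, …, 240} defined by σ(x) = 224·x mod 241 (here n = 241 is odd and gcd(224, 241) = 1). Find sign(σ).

-1

Orbit of 85 under x↦224x: [85, 1, 224, 48, 148, 135, 115]… (length divides ord_241(224)).
π_224 has 4 disjoint cycles with lengths [80, 80, 80, 1] on {0,…,240}.
sign(π) = (−1)^{n − #cycles} = (−1)^{241−4} = (−1)^237 = -1.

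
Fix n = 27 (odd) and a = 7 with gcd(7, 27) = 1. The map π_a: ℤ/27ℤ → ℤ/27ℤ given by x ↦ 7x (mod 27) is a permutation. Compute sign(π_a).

+1

Start at x=25: 25 → 13 → 10 → 16 → 4 → 1 → 7 → … (one orbit).
Decompose π into cycles: lengths [9, 9, 3, 3, 1, 1, 1] (7 cycles, including the fixed point 0).
n − c = 27 − 7 = 20; sign = (−1)^20 = +1.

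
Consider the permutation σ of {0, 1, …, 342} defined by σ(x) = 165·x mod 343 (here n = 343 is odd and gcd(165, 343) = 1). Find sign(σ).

Start at x=128: 128 → 197 → 263 → 177 → 50 → 18 → 226 → … (one orbit).
The orbit structure of x ↦ 165x mod 343: 31 orbits of sizes [21, 21, 21, 21, 21, 21, 21, 21, 21, 21, 21, 21, 21, 21, 3, 3, 3, 3, 3, 3, 3, 3, 3, 3, 3, 3, 3, 3, 3, 3, 1].
31 cycles on 343: each ℓ→(−1)^(ℓ−1), product (−1)^312 = +1.
(165|343)_J = +1 (Zolotarev's lemma cross-check).

+1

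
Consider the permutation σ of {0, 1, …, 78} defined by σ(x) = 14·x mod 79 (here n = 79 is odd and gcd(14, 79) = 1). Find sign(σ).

-1

Start at x=71: 71 → 46 → 12 → 10 → 61 → 64 → 27 → … (one orbit).
4 cycles of lengths [26, 26, 26, 1].
79 − 4 = 75 transpositions; sign(π) = (−1)^75 = -1.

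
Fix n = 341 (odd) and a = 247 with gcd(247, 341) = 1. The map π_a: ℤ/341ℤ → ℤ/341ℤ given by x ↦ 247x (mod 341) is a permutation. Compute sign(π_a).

-1

Start at x=1: 1 → 247 → 311 → 92 → 218 → 309 → 280 → … (one orbit).
Cycle lengths of π_247 on ℤ/341ℤ: [10, 10, 10, 10, 10, 10, 10, 10, 10, 10, 10, 10, 10, 10, 10, 10, 10, 10, 10, 10, 10, 10, 10, 10, 10, 10, 10, 10, 10, 10, 5, 5, 2, 2, 2, 2, 2, 2, 2, 2, 2, 2, 2, 2, 2, 2, 2, 1]; 48 cycles in total.
With 48 cycles on 341 points, sign = (−1)^{341−48} = -1.
Check: (247/341) = -1 by Zolotarev.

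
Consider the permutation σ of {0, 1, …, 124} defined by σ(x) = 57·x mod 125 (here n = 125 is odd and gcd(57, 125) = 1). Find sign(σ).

Trace 124: π^k(124) = [124, 68, 1, 57] for k=0..3.
Cycle lengths of π_57 on ℤ/125ℤ: [4, 4, 4, 4, 4, 4, 4, 4, 4, 4, 4, 4, 4, 4, 4, 4, 4, 4, 4, 4, 4, 4, 4, 4, 4, 4, 4, 4, 4, 4, 4, 1]; 32 cycles in total.
Σ(ℓ_i−1) = 125−32 = 93; sign = (−1)^93 = -1.
The Jacobi symbol (57|125) = -1 (Zolotarev) agrees.

-1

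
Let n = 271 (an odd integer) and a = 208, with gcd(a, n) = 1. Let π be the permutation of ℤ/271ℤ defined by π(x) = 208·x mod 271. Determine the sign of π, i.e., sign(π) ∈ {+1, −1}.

-1

Orbit of 263 under x↦208x: [263, 233, 226, 125, 255, 195, 181]… (length divides ord_271(208)).
The orbit structure of x ↦ 208x mod 271: 2 orbits of sizes [270, 1].
sign(π) = (−1)^{n − #cycles} = (−1)^{271−2} = (−1)^269 = -1.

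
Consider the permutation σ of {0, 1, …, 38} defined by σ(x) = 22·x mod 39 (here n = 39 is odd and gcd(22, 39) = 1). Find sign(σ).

Start at x=16: 16 → 1 → 22 → 16 (one orbit).
Cycle type of π: 3×12 + 1×3; total 15 cycles.
n − c = 39 − 15 = 24; sign = (−1)^24 = +1.
Via Zolotarev, sign(π_{22}) = (22|39) = +1.

+1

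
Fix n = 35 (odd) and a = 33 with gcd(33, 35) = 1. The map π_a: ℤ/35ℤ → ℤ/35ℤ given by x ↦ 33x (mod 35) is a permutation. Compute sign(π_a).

Start at x=4: 4 → 27 → 16 → 3 → 29 → 12 → 11 → … (one orbit).
Cycle type of π: 12×2 + 6 + 4 + 1; total 5 cycles.
35 − 5 = 30 transpositions; sign(π) = (−1)^30 = +1.
The Jacobi symbol (33|35) = +1 (Zolotarev) agrees.

+1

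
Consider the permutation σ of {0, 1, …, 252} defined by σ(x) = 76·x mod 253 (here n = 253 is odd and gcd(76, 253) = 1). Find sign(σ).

Start at x=120: 120 → 12 → 153 → 243 → 252 → 177 → 43 → … (one orbit).
π_76 has 17 disjoint cycles with lengths [22, 22, 22, 22, 22, 22, 22, 22, 22, 22, 22, 2, 2, 2, 2, 2, 1] on {0,…,252}.
Σ(ℓ_i−1) = 253−17 = 236; sign = (−1)^236 = +1.
(76|253)_J = +1 (Zolotarev's lemma cross-check).

+1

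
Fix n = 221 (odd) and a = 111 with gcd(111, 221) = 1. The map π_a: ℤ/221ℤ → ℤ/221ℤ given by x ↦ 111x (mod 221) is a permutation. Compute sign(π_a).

Start at x=128: 128 → 64 → 32 → 16 → 8 → 4 → 2 → … (one orbit).
Decompose π into cycles: lengths [24, 24, 24, 24, 24, 24, 24, 24, 12, 8, 8, 1] (12 cycles, including the fixed point 0).
sign(π) = (−1)^{n − #cycles} = (−1)^{221−12} = (−1)^209 = -1.
The Jacobi symbol (111|221) = -1 (Zolotarev) agrees.

-1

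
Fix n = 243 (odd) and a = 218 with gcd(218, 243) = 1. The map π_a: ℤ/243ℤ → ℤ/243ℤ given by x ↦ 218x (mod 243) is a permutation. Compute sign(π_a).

Trace 202: π^k(202) = [202, 53, 133, 77, 19, 11, 211] for k=0..6.
π_218 has 6 disjoint cycles with lengths [162, 54, 18, 6, 2, 1] on {0,…,242}.
Σ(ℓ_i−1) = 243−6 = 237; sign = (−1)^237 = -1.
(218|243)_J = -1 (Zolotarev's lemma cross-check).

-1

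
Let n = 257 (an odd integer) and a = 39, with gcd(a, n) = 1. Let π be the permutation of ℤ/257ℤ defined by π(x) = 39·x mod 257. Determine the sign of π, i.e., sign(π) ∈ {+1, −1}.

Orbit of 72 under x↦39x: [72, 238, 30, 142, 141, 102, 123]… (length divides ord_257(39)).
Cycle lengths of π_39 on ℤ/257ℤ: [256, 1]; 2 cycles in total.
With 2 cycles on 257 points, sign = (−1)^{257−2} = -1.
(39|257)_J = -1 (Zolotarev's lemma cross-check).

-1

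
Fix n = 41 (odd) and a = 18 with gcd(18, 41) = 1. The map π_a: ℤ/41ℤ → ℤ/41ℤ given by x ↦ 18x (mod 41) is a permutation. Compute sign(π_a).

+1

Orbit of 37 under x↦18x: [37, 10, 16, 1, 18]… (length divides ord_41(18)).
Cycle type of π: 5×8 + 1; total 9 cycles.
41 − 9 = 32 transpositions; sign(π) = (−1)^32 = +1.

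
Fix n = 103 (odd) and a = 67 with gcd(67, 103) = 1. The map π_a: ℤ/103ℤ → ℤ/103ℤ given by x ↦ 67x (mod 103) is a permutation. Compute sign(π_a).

Start at x=38: 38 → 74 → 14 → 11 → 16 → 42 → 33 → … (one orbit).
Decompose π into cycles: lengths [102, 1] (2 cycles, including the fixed point 0).
With 2 cycles on 103 points, sign = (−1)^{103−2} = -1.
Check: (67/103) = -1 by Zolotarev.

-1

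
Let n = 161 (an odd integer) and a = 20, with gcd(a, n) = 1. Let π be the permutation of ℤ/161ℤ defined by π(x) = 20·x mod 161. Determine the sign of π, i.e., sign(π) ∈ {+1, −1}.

Start at x=36: 36 → 76 → 71 → 132 → 64 → 153 → 1 → … (one orbit).
The orbit structure of x ↦ 20x mod 161: 11 orbits of sizes [22, 22, 22, 22, 22, 22, 22, 2, 2, 2, 1].
161 − 11 = 150 transpositions; sign(π) = (−1)^150 = +1.
Via Zolotarev, sign(π_{20}) = (20|161) = +1.

+1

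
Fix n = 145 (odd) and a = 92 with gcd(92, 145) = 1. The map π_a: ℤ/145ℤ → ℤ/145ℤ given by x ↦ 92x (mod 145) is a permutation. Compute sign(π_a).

Start at x=63: 63 → 141 → 67 → 74 → 138 → 81 → 57 → … (one orbit).
Cycle type of π: 28×4 + 14×2 + 4 + 1; total 8 cycles.
145 − 8 = 137 transpositions; sign(π) = (−1)^137 = -1.
Via Zolotarev, sign(π_{92}) = (92|145) = -1.

-1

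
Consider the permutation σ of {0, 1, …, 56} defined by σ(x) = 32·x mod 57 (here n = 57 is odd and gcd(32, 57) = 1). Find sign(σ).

Start at x=49: 49 → 29 → 16 → 56 → 25 → 2 → 7 → … (one orbit).
Decompose π into cycles: lengths [18, 18, 18, 2, 1] (5 cycles, including the fixed point 0).
sign(π) = (−1)^{n − #cycles} = (−1)^{57−5} = (−1)^52 = +1.

+1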